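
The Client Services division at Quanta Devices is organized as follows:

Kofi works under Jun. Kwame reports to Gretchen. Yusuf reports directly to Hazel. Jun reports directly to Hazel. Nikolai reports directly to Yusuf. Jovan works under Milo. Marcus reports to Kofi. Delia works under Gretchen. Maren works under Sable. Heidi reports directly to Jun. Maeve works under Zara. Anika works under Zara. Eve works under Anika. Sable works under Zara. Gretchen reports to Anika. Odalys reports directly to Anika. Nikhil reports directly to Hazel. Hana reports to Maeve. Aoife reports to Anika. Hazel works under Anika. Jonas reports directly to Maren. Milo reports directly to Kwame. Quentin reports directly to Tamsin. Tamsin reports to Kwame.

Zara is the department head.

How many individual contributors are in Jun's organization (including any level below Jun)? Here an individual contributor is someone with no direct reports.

2

The people in Jun's organization with no one reporting to them are Marcus, Heidi. That is 2.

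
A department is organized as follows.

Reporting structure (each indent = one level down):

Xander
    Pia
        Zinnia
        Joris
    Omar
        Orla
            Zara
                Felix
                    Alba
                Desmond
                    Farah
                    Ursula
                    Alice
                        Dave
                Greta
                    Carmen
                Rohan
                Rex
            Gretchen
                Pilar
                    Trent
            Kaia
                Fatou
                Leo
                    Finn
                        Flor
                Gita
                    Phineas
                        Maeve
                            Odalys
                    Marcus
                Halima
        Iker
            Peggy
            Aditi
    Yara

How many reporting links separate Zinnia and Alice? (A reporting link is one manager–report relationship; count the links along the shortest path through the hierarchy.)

7

Zinnia is 2 levels below Xander, and Alice is 5 levels below Xander (their lowest common manager). The shortest path runs up from Zinnia to Xander and back down to Alice: 2 + 5 = 7 links.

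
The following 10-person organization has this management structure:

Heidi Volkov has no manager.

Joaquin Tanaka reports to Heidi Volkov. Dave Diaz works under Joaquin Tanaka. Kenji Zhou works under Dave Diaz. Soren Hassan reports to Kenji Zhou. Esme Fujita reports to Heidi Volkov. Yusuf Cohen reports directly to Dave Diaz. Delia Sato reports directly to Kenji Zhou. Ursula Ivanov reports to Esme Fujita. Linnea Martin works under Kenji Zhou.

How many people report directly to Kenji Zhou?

Kenji Zhou directly manages Soren Hassan, Delia Sato, Linnea Martin. That is 3 direct reports.

3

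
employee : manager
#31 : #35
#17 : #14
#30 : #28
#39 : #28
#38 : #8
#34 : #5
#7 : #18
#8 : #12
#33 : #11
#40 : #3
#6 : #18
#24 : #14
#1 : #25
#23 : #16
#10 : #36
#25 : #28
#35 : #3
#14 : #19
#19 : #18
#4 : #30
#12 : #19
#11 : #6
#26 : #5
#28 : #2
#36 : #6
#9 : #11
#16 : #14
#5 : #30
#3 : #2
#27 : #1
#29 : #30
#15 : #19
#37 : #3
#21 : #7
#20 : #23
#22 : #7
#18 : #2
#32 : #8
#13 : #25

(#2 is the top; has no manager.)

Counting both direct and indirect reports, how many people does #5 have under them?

#5 directly manages #26, #34. #26 has no reports. #34 has no reports. So #5's organization is 2 direct reports plus everyone under them: 1 + 1 = 2.

2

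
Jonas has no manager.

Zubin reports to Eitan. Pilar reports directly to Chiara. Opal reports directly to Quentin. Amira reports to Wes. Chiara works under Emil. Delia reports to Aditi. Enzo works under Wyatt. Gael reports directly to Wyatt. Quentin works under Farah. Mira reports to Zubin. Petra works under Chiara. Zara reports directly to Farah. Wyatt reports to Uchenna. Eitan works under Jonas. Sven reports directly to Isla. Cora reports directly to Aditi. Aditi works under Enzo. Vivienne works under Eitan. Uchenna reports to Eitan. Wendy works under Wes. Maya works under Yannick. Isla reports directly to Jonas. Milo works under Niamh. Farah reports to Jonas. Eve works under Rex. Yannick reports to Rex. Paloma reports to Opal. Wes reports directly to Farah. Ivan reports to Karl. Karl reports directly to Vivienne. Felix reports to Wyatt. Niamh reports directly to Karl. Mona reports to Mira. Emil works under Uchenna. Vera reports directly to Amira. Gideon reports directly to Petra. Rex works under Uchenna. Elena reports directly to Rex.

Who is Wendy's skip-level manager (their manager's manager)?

Farah

Wendy reports to Wes, and Wes reports to Farah. So Wendy's skip-level manager is Farah.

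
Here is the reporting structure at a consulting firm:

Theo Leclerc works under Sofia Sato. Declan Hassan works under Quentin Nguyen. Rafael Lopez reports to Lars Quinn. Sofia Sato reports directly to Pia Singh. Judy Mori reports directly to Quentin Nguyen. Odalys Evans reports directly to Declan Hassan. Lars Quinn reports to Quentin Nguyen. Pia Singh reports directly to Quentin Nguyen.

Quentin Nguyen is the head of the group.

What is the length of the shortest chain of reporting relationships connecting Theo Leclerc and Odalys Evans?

Theo Leclerc is 3 levels below Quentin Nguyen, and Odalys Evans is 2 levels below Quentin Nguyen (their lowest common manager). The shortest path runs up from Theo Leclerc to Quentin Nguyen and back down to Odalys Evans: 3 + 2 = 5 links.

5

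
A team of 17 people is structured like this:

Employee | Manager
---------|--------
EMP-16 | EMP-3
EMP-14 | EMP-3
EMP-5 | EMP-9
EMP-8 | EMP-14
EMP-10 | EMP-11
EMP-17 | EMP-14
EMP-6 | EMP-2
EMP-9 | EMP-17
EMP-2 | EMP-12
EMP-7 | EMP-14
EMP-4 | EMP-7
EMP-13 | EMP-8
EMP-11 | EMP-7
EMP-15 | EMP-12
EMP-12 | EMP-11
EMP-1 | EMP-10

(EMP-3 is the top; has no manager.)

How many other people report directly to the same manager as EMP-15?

1

EMP-15 reports to EMP-12. EMP-12's other direct reports are EMP-2 — 1 peer.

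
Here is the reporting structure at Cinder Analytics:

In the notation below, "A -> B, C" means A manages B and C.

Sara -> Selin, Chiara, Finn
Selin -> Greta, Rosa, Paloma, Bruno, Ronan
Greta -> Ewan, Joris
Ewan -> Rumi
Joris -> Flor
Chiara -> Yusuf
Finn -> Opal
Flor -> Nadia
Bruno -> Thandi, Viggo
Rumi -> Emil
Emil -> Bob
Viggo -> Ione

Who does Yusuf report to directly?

Chiara

Yusuf reports directly to Chiara.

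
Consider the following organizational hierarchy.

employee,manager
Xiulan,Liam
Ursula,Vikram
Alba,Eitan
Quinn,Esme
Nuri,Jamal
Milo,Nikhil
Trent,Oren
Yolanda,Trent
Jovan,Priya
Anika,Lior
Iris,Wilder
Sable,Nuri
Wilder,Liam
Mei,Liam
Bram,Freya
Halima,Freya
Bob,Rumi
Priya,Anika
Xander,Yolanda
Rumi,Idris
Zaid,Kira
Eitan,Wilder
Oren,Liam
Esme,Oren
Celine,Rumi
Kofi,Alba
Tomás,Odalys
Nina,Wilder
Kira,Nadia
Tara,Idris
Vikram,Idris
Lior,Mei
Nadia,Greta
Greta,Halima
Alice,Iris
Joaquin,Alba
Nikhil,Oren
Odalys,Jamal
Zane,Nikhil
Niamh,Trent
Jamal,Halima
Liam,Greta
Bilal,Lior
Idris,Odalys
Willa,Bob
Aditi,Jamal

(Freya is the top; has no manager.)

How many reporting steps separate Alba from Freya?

6

Chain from Alba up to Freya: Alba → Eitan → Wilder → Liam → Greta → Halima → Freya. That is 6 steps up, so Alba is 6 levels below Freya.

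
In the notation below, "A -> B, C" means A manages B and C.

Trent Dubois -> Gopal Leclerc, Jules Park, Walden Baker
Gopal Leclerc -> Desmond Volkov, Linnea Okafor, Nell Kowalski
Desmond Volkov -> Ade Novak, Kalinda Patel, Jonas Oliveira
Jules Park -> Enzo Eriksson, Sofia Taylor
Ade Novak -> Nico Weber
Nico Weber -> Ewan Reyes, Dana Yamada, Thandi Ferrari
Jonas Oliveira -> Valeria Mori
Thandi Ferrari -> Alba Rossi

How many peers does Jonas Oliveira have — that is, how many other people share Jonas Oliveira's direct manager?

Jonas Oliveira reports to Desmond Volkov. Desmond Volkov's other direct reports are Ade Novak, Kalinda Patel — 2 peers.

2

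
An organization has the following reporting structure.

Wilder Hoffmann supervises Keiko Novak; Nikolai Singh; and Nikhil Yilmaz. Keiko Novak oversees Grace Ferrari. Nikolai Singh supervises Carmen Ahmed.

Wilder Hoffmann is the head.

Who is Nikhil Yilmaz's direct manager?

Nikhil Yilmaz reports directly to Wilder Hoffmann.

Wilder Hoffmann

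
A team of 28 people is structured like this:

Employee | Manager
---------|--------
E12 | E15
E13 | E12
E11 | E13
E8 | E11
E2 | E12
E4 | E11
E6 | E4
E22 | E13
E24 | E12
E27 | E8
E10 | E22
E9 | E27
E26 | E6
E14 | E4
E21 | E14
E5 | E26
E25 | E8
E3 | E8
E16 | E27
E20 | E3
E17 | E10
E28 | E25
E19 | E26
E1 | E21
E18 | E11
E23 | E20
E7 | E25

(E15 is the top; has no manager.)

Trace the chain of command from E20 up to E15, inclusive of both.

E20 reports to E3. E3 reports to E8. E8 reports to E11. E11 reports to E13. E13 reports to E12. E12 reports to E15. E15 is at the top.

E20 -> E3 -> E8 -> E11 -> E13 -> E12 -> E15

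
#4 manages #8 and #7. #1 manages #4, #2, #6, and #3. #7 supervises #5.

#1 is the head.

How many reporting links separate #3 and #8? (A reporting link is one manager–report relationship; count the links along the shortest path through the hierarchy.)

#3 is 1 level below #1, and #8 is 2 levels below #1 (their lowest common manager). The shortest path runs up from #3 to #1 and back down to #8: 1 + 2 = 3 links.

3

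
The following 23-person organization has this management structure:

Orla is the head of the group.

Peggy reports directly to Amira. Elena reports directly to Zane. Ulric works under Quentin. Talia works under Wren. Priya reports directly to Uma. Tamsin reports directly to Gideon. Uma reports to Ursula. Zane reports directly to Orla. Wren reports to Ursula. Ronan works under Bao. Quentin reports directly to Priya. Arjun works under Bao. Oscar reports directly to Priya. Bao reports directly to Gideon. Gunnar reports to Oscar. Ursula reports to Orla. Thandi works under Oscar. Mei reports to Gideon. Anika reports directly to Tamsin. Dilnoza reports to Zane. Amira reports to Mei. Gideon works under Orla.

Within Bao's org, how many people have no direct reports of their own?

The people in Bao's organization with no one reporting to them are Ronan, Arjun. That is 2.

2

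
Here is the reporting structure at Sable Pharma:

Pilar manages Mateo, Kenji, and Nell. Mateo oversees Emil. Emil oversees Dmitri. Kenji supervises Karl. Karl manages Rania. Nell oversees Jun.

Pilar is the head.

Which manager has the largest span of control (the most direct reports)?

Pilar

Direct-report counts: Pilar has 3; Nell has 1; Kenji has 1; Karl has 1; Mateo has 1; Emil has 1. The largest is 3, held by Pilar.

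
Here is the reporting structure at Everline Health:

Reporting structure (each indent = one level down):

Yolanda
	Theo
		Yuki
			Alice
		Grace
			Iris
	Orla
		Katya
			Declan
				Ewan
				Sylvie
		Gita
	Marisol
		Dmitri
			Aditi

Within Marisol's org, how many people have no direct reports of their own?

1

The only person in Marisol's organization with no one reporting to them is Aditi. That is 1.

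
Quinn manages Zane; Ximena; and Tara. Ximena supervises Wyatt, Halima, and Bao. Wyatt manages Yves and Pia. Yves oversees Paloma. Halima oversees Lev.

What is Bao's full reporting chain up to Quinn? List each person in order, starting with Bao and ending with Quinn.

Bao reports to Ximena. Ximena reports to Quinn. Quinn is at the top.

Bao -> Ximena -> Quinn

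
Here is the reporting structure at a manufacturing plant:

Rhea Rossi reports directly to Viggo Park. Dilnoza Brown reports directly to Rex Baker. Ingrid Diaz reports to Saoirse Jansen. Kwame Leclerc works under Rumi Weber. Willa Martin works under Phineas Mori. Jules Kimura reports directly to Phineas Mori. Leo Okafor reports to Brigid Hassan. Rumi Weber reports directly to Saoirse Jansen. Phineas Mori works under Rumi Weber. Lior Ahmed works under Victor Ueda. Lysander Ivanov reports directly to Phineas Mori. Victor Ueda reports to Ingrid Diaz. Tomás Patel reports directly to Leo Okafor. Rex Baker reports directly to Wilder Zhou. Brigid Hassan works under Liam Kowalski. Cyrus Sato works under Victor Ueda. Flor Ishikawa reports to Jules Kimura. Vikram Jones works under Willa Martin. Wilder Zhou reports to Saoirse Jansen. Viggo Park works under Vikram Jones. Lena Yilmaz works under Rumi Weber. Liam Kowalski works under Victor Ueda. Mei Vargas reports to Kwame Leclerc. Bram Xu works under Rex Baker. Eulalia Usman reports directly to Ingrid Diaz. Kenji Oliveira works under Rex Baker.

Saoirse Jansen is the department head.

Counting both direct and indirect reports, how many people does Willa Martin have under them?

Willa Martin directly manages Vikram Jones. Under Vikram Jones: Viggo Park, Rhea Rossi (2). That's 3 in total.

3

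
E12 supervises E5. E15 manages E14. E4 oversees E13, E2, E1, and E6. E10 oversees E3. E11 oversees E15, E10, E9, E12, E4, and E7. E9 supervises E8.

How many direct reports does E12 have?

E12 directly manages E5. That is 1 direct report.

1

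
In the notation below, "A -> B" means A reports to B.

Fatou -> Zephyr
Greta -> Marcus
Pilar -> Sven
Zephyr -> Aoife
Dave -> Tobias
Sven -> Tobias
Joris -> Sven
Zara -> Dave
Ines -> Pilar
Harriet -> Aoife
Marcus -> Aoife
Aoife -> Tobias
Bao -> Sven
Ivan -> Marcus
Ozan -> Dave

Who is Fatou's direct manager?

Zephyr

Fatou reports directly to Zephyr.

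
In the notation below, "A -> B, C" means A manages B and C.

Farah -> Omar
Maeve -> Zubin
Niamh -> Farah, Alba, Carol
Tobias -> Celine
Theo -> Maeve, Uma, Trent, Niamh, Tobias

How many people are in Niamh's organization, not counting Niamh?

Niamh directly manages Farah, Alba, Carol. Under Farah: Omar (1). Alba has no reports. Carol has no reports. So Niamh's organization is 3 direct reports plus everyone under them: 2 + 1 + 1 = 4.

4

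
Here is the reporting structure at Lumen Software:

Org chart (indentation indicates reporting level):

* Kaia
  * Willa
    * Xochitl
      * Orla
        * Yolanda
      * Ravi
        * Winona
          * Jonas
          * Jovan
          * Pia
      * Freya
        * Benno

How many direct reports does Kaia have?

Kaia directly manages Willa. That is 1 direct report.

1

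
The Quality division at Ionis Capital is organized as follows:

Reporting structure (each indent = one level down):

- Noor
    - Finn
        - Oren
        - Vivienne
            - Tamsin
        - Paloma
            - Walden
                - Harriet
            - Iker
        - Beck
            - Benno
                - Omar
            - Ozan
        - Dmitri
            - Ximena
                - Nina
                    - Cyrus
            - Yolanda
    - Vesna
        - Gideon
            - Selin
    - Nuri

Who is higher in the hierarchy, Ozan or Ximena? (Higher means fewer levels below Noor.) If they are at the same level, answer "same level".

same level

Both Ozan and Ximena are 3 levels below Noor.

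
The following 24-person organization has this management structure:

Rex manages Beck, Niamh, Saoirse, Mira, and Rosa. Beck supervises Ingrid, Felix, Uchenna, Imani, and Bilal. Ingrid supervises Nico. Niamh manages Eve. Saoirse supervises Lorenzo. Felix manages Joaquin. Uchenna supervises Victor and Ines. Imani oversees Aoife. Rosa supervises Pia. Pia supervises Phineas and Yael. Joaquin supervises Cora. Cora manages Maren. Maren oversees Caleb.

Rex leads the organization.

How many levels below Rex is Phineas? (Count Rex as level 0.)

3

Chain from Phineas up to Rex: Phineas → Pia → Rosa → Rex. That is 3 steps up, so Phineas is 3 levels below Rex.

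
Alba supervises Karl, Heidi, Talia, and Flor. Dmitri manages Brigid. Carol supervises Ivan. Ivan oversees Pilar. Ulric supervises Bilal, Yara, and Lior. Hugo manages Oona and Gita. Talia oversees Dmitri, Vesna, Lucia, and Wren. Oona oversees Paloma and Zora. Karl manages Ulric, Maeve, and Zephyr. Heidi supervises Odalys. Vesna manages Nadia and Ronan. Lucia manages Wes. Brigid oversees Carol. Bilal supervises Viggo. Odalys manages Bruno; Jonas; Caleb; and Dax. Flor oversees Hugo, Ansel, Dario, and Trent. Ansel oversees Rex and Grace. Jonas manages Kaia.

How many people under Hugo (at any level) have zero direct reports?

3

The people in Hugo's organization with no one reporting to them are Gita, Paloma, Zora. That is 3.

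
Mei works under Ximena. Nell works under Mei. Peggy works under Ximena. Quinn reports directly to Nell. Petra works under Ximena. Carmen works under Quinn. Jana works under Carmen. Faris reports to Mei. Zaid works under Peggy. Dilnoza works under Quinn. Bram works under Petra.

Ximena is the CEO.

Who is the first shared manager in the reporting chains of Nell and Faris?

Nell's chain of managers is Mei, Ximena. Faris's chain of managers is Mei, Ximena. The first manager that appears in both chains is Mei.

Mei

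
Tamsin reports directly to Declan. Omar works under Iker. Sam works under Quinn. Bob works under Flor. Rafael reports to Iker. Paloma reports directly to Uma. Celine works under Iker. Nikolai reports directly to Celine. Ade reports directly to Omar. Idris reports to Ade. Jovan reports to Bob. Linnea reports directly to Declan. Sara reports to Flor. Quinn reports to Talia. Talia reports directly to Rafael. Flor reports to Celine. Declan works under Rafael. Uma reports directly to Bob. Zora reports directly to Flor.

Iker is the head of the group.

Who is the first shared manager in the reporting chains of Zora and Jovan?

Flor

Zora's chain of managers is Flor, Celine, Iker. Jovan's chain of managers is Bob, Flor, Celine, Iker. The first manager that appears in both chains is Flor.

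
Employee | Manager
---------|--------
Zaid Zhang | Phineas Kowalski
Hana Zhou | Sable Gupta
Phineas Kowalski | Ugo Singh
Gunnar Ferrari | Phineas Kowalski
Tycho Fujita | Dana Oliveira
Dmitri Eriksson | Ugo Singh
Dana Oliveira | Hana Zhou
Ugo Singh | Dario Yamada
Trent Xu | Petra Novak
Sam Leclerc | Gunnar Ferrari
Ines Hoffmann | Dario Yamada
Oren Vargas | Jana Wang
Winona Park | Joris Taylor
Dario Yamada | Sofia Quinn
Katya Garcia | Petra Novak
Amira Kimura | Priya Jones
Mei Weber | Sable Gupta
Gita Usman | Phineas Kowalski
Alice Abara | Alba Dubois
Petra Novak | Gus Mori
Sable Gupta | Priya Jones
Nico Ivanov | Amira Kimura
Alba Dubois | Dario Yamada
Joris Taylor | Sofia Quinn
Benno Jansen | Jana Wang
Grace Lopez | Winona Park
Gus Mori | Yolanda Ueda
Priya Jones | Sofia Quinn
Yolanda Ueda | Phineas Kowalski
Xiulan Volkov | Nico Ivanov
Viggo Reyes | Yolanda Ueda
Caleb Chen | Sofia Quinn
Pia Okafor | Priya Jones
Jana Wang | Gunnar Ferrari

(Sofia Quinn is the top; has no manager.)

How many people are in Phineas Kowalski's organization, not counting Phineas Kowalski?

Phineas Kowalski directly manages Yolanda Ueda, Gunnar Ferrari, Zaid Zhang, Gita Usman. Under Yolanda Ueda: Viggo Reyes, Gus Mori, Petra Novak, Trent Xu, Katya Garcia (5). Under Gunnar Ferrari: Sam Leclerc, Jana Wang, Oren Vargas, Benno Jansen (4). Zaid Zhang has no reports. Gita Usman has no reports. So Phineas Kowalski's organization is 4 direct reports plus everyone under them: 6 + 5 + 1 + 1 = 13.

13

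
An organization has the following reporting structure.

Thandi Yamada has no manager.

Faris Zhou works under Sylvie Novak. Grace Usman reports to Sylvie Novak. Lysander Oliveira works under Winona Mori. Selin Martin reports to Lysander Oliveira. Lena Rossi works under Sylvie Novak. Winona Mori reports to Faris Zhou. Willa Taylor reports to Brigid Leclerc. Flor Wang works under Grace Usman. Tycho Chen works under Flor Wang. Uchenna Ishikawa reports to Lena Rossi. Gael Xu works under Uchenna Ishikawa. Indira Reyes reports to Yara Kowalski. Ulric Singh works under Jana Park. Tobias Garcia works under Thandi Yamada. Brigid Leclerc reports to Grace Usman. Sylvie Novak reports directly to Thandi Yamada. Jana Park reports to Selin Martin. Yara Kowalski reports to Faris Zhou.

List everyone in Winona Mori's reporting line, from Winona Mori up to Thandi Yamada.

Winona Mori reports to Faris Zhou. Faris Zhou reports to Sylvie Novak. Sylvie Novak reports to Thandi Yamada. Thandi Yamada is at the top.

Winona Mori -> Faris Zhou -> Sylvie Novak -> Thandi Yamada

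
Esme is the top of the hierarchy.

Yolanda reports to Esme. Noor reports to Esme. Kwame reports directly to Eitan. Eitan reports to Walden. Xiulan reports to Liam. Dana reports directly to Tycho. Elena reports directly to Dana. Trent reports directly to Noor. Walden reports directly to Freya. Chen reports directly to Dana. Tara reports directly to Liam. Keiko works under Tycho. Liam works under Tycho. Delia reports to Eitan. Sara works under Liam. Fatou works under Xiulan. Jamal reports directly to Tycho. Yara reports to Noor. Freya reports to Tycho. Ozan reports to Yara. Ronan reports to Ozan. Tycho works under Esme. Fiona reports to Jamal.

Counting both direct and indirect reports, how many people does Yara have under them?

Yara directly manages Ozan. Under Ozan: Ronan (1). That's 2 in total.

2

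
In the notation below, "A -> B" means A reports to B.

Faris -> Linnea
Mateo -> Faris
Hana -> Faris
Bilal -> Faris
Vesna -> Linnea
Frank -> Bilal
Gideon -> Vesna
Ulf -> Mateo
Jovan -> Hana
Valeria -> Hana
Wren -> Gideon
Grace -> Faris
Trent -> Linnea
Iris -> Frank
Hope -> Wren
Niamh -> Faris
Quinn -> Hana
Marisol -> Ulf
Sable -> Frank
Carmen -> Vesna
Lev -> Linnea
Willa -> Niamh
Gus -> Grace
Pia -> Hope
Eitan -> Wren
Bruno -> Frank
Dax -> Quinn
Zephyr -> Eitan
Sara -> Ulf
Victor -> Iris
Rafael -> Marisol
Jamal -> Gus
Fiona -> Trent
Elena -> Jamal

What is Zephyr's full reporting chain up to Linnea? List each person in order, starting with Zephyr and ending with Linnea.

Zephyr reports to Eitan. Eitan reports to Wren. Wren reports to Gideon. Gideon reports to Vesna. Vesna reports to Linnea. Linnea is at the top.

Zephyr -> Eitan -> Wren -> Gideon -> Vesna -> Linnea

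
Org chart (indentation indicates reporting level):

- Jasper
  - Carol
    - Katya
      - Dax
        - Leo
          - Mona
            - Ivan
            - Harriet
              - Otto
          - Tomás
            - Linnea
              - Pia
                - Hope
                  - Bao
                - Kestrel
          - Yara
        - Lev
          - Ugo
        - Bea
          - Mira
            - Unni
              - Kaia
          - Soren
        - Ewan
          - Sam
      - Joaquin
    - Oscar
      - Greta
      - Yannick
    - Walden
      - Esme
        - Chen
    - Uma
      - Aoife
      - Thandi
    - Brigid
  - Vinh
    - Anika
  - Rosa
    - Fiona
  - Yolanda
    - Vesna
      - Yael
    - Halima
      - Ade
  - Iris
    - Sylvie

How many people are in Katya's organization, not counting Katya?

23

Katya directly manages Dax, Joaquin. Under Dax: Ewan, Sam, Bea, Soren, Mira, Unni, Kaia, Lev, Ugo, Leo, Yara, Tomás, Linnea, Pia, Kestrel, Hope, Bao, Mona, Harriet, Otto, Ivan (21). Joaquin has no reports. So Katya's organization is 2 direct reports plus everyone under them: 22 + 1 = 23.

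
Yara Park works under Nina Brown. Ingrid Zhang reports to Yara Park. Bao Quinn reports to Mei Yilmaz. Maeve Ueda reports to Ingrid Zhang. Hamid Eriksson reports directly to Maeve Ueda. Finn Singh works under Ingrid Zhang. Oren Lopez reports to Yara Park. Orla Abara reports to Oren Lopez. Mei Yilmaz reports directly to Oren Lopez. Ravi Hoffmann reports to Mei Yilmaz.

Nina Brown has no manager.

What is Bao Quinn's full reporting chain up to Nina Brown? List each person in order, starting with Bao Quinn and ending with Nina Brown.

Bao Quinn -> Mei Yilmaz -> Oren Lopez -> Yara Park -> Nina Brown

Bao Quinn reports to Mei Yilmaz. Mei Yilmaz reports to Oren Lopez. Oren Lopez reports to Yara Park. Yara Park reports to Nina Brown. Nina Brown is at the top.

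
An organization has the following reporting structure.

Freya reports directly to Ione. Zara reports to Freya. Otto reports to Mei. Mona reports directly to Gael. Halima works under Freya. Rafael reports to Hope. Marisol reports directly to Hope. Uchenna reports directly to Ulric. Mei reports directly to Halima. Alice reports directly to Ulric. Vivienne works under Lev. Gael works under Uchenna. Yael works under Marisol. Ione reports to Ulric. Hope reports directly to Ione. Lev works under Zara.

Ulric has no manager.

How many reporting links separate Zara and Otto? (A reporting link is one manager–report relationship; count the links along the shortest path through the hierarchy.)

4

Zara is 1 level below Freya, and Otto is 3 levels below Freya (their lowest common manager). The shortest path runs up from Zara to Freya and back down to Otto: 1 + 3 = 4 links.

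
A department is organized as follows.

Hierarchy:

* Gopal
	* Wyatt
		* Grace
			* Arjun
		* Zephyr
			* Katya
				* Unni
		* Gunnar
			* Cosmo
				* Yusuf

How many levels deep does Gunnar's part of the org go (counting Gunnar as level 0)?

2

The longest chain under Gunnar runs Gunnar → Cosmo → Yusuf, which is 2 levels below Gunnar.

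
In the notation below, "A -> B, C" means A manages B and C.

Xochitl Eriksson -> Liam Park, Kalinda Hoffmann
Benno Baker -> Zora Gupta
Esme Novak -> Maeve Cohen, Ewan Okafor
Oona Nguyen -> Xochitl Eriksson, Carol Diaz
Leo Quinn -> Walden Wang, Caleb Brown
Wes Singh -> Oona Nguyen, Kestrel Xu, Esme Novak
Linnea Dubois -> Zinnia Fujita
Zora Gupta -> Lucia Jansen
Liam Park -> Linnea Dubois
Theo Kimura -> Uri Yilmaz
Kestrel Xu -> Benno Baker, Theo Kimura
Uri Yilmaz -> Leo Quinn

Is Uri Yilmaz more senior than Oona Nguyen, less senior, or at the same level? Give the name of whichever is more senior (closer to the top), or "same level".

Uri Yilmaz is 3 levels below Wes Singh; Oona Nguyen is 1. Oona Nguyen is higher.

Oona Nguyen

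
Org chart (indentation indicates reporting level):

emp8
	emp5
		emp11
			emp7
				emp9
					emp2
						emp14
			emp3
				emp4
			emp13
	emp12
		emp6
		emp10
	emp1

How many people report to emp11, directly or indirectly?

emp11 directly manages emp7, emp3, emp13. Under emp7: emp9, emp2, emp14 (3). Under emp3: emp4 (1). emp13 has no reports. So emp11's organization is 3 direct reports plus everyone under them: 4 + 2 + 1 = 7.

7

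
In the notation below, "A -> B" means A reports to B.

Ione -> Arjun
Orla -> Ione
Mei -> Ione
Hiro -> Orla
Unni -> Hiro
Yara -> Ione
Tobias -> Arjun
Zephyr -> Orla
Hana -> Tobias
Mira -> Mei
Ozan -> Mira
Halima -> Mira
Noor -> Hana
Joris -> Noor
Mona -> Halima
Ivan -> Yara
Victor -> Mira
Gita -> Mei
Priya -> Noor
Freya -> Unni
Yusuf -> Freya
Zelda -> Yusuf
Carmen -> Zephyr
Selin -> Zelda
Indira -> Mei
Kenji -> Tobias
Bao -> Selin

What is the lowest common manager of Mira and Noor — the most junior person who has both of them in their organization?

Arjun

Mira's chain of managers is Mei, Ione, Arjun. Noor's chain of managers is Hana, Tobias, Arjun. The first manager that appears in both chains is Arjun.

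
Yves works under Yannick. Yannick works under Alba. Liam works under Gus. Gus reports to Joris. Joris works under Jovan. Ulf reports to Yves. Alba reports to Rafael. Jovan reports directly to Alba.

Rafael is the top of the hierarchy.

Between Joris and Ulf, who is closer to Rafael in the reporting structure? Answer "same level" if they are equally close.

Joris is 3 levels below Rafael; Ulf is 4. Joris is higher.

Joris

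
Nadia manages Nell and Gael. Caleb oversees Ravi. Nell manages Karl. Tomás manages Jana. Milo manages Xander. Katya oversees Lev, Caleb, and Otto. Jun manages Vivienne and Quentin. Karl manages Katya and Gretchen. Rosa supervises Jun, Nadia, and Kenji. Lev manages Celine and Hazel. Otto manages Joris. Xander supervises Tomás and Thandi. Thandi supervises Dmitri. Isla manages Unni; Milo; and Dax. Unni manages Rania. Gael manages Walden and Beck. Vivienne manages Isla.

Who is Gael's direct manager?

Nadia

Gael reports directly to Nadia.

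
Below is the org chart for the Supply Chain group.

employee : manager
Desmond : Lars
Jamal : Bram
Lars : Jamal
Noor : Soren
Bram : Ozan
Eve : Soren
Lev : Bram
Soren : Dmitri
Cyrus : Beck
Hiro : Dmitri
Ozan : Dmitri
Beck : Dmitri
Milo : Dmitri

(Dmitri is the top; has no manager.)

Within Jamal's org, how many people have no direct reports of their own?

The only person in Jamal's organization with no one reporting to them is Desmond. That is 1.

1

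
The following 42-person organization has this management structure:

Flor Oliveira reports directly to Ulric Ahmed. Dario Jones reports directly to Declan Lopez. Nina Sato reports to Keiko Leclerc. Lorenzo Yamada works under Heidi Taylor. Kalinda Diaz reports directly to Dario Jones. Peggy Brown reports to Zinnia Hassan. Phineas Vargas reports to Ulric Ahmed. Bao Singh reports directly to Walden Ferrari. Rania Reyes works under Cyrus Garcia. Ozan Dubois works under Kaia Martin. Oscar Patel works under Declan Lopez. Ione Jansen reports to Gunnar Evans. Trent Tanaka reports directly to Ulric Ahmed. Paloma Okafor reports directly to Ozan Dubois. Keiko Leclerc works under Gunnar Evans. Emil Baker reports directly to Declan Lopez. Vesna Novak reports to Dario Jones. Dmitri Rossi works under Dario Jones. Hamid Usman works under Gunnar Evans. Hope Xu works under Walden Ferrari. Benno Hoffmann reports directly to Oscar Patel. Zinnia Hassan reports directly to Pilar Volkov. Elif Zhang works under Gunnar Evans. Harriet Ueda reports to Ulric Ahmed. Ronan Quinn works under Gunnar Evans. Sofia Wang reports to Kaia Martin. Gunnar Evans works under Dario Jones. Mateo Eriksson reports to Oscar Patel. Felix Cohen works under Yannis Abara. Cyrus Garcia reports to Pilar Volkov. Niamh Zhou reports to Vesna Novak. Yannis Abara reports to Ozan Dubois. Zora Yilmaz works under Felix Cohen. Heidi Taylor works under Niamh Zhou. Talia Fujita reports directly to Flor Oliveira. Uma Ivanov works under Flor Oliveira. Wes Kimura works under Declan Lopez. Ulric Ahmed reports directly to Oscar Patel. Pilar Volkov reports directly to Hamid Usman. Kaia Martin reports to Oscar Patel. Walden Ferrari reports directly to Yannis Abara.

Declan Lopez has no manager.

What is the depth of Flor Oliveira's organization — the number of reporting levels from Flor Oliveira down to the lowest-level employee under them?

The longest chain under Flor Oliveira runs Flor Oliveira → Uma Ivanov, which is 1 level below Flor Oliveira.

1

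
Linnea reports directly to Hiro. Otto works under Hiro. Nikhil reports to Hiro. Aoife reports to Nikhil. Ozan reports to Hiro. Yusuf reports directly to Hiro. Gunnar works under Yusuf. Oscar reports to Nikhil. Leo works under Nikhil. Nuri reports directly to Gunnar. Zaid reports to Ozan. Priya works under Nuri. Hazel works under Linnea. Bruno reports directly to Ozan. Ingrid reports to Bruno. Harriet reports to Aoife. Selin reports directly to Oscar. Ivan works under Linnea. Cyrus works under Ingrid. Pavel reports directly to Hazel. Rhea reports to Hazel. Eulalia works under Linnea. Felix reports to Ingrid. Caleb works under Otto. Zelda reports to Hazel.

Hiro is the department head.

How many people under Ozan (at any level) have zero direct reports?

The people in Ozan's organization with no one reporting to them are Felix, Cyrus, Zaid. That is 3.

3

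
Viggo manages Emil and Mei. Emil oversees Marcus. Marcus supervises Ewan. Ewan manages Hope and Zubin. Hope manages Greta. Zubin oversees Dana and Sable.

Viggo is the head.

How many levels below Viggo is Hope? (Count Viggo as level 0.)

Chain from Hope up to Viggo: Hope → Ewan → Marcus → Emil → Viggo. That is 4 steps up, so Hope is 4 levels below Viggo.

4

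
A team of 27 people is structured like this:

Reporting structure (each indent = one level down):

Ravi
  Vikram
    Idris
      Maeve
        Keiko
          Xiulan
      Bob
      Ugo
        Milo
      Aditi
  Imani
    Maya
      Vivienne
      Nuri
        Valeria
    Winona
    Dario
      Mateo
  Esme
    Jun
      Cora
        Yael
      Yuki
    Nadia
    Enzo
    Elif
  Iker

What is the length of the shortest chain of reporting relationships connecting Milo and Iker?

5

Milo is 4 levels below Ravi, and Iker is 1 level below Ravi (their lowest common manager). The shortest path runs up from Milo to Ravi and back down to Iker: 4 + 1 = 5 links.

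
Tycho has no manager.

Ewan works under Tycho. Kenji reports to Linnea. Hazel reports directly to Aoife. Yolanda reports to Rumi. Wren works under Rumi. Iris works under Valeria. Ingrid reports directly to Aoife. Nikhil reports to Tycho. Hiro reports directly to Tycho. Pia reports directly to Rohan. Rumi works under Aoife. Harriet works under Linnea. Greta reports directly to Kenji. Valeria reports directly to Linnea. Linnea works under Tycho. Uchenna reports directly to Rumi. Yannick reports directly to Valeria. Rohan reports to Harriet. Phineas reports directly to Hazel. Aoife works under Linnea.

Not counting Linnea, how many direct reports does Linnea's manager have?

Linnea reports to Tycho. Tycho's other direct reports are Nikhil, Hiro, Ewan — 3 peers.

3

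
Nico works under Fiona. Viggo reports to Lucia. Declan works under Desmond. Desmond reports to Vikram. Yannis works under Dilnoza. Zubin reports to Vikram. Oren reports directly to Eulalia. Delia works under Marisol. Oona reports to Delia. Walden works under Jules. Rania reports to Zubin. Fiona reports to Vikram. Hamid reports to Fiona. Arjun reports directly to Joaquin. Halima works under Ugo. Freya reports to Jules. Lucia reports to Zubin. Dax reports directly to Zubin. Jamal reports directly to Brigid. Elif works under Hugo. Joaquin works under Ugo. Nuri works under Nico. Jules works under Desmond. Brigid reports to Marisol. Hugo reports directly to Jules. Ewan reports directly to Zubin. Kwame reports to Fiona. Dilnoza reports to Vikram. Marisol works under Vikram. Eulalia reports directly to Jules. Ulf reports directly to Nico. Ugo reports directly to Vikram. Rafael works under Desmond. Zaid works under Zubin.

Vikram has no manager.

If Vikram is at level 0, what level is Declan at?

2

Chain from Declan up to Vikram: Declan → Desmond → Vikram. That is 2 steps up, so Declan is 2 levels below Vikram.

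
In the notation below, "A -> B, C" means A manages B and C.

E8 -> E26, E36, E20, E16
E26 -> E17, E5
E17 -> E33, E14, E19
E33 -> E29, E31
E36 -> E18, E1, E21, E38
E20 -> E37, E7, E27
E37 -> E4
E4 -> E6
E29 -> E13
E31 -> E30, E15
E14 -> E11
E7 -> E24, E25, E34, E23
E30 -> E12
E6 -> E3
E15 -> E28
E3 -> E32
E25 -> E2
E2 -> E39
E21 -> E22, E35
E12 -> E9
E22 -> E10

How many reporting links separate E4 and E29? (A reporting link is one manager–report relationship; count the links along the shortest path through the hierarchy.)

7

E4 is 3 levels below E8, and E29 is 4 levels below E8 (their lowest common manager). The shortest path runs up from E4 to E8 and back down to E29: 3 + 4 = 7 links.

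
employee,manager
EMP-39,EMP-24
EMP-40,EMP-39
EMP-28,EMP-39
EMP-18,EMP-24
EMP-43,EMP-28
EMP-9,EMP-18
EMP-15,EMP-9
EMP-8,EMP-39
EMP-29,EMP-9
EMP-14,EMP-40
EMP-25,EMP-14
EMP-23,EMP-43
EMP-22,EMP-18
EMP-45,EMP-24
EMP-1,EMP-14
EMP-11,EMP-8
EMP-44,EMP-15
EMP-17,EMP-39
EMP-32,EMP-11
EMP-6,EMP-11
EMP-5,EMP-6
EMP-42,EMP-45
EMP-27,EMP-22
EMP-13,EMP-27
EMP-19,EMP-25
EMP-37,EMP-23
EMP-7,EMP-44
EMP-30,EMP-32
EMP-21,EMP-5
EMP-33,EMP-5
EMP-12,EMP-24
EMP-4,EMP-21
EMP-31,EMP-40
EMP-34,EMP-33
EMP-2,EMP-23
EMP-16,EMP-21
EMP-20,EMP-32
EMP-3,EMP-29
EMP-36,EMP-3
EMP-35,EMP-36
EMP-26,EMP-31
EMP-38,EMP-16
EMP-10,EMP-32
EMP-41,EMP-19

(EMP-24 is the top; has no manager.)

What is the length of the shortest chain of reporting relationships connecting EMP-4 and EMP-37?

10

EMP-4 is 6 levels below EMP-39, and EMP-37 is 4 levels below EMP-39 (their lowest common manager). The shortest path runs up from EMP-4 to EMP-39 and back down to EMP-37: 6 + 4 = 10 links.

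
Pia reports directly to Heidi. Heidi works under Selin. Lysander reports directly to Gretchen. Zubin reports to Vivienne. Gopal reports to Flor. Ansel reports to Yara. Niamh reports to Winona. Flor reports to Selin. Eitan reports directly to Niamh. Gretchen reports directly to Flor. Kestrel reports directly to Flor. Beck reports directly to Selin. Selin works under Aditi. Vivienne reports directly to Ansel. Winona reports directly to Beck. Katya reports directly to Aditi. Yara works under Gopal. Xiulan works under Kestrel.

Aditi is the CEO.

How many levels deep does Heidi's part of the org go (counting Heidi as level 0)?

The longest chain under Heidi runs Heidi → Pia, which is 1 level below Heidi.

1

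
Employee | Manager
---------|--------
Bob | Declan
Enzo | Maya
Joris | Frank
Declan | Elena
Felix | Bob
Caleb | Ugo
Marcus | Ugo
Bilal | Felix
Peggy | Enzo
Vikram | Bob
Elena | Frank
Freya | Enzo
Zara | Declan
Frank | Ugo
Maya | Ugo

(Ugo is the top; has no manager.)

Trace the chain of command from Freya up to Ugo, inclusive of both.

Freya -> Enzo -> Maya -> Ugo

Freya reports to Enzo. Enzo reports to Maya. Maya reports to Ugo. Ugo is at the top.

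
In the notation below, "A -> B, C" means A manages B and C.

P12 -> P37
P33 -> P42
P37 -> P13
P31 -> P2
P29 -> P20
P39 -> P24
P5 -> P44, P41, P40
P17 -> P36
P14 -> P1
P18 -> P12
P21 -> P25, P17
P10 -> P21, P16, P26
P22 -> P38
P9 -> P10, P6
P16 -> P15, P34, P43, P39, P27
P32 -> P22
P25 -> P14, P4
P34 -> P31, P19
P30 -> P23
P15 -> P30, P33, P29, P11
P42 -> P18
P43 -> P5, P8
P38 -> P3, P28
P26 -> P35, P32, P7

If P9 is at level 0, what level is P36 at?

Chain from P36 up to P9: P36 → P17 → P21 → P10 → P9. That is 4 steps up, so P36 is 4 levels below P9.

4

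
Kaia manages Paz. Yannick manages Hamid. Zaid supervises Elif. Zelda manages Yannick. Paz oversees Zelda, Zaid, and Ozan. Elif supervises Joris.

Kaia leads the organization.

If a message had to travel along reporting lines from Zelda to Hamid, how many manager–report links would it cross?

Hamid is in Zelda's organization: the chain from Hamid up to Zelda is Hamid → Yannick → Zelda, which is 2 links.

2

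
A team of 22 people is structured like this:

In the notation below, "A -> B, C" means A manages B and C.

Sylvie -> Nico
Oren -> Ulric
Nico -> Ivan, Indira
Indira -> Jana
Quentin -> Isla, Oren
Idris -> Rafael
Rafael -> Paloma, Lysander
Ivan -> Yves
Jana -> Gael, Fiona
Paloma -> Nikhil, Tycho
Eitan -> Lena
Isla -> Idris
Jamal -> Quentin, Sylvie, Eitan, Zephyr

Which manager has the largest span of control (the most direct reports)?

Jamal

Direct-report counts: Jamal has 4; Eitan has 1; Sylvie has 1; Nico has 2; Indira has 1; Jana has 2; Ivan has 1; Quentin has 2; Oren has 1; Isla has 1; Idris has 1; Rafael has 2; Paloma has 2. The largest is 4, held by Jamal.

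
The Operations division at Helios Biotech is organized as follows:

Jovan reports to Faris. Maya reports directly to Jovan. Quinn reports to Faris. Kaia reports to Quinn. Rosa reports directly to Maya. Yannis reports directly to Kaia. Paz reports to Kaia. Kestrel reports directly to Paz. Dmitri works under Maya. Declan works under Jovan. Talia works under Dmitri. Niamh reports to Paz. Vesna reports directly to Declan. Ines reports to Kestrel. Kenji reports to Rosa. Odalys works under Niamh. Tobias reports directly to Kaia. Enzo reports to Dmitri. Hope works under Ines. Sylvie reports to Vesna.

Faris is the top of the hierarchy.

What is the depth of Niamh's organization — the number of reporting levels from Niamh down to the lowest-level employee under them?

1

The longest chain under Niamh runs Niamh → Odalys, which is 1 level below Niamh.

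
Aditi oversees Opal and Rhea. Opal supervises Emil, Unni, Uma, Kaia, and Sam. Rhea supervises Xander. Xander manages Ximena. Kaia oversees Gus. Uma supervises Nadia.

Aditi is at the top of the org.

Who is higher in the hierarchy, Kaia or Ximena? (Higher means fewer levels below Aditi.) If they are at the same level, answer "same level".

Kaia

Kaia is 2 levels below Aditi; Ximena is 3. Kaia is higher.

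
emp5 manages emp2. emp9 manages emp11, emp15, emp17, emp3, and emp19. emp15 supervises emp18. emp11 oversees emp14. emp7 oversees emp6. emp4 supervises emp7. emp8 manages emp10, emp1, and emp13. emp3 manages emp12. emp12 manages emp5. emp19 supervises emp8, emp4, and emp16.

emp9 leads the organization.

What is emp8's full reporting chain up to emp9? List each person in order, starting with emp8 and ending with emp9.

emp8 -> emp19 -> emp9

emp8 reports to emp19. emp19 reports to emp9. emp9 is at the top.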